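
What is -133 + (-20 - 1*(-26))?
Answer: -127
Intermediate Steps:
-133 + (-20 - 1*(-26)) = -133 + (-20 + 26) = -133 + 6 = -127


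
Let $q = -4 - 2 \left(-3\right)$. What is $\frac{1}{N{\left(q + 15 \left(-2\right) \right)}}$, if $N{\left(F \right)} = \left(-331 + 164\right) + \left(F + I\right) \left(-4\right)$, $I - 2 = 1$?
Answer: $- \frac{1}{67} \approx -0.014925$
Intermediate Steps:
$I = 3$ ($I = 2 + 1 = 3$)
$q = 2$ ($q = -4 - -6 = -4 + 6 = 2$)
$N{\left(F \right)} = -179 - 4 F$ ($N{\left(F \right)} = \left(-331 + 164\right) + \left(F + 3\right) \left(-4\right) = -167 + \left(3 + F\right) \left(-4\right) = -167 - \left(12 + 4 F\right) = -179 - 4 F$)
$\frac{1}{N{\left(q + 15 \left(-2\right) \right)}} = \frac{1}{-179 - 4 \left(2 + 15 \left(-2\right)\right)} = \frac{1}{-179 - 4 \left(2 - 30\right)} = \frac{1}{-179 - -112} = \frac{1}{-179 + 112} = \frac{1}{-67} = - \frac{1}{67}$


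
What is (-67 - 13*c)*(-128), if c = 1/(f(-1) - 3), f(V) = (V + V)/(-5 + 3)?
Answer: 7744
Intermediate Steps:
f(V) = -V (f(V) = (2*V)/(-2) = (2*V)*(-½) = -V)
c = -½ (c = 1/(-1*(-1) - 3) = 1/(1 - 3) = 1/(-2) = -½ ≈ -0.50000)
(-67 - 13*c)*(-128) = (-67 - 13*(-½))*(-128) = (-67 + 13/2)*(-128) = -121/2*(-128) = 7744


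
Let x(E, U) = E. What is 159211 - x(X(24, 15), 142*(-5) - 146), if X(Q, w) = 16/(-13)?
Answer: 2069759/13 ≈ 1.5921e+5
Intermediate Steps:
X(Q, w) = -16/13 (X(Q, w) = 16*(-1/13) = -16/13)
159211 - x(X(24, 15), 142*(-5) - 146) = 159211 - 1*(-16/13) = 159211 + 16/13 = 2069759/13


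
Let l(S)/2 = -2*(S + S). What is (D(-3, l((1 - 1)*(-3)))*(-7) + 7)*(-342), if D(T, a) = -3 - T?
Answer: -2394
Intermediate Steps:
l(S) = -8*S (l(S) = 2*(-2*(S + S)) = 2*(-4*S) = -8*S)
(D(-3, l((1 - 1)*(-3)))*(-7) + 7)*(-342) = ((-3 - 1*(-3))*(-7) + 7)*(-342) = ((-3 + 3)*(-7) + 7)*(-342) = (0*(-7) + 7)*(-342) = (0 + 7)*(-342) = 7*(-342) = -2394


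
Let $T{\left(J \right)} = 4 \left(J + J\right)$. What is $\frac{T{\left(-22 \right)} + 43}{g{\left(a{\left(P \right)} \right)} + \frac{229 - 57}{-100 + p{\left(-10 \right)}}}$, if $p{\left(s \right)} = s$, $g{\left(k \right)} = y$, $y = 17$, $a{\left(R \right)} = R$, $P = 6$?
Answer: $- \frac{7315}{849} \approx -8.616$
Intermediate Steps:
$T{\left(J \right)} = 8 J$ ($T{\left(J \right)} = 4 \cdot 2 J = 8 J$)
$g{\left(k \right)} = 17$
$\frac{T{\left(-22 \right)} + 43}{g{\left(a{\left(P \right)} \right)} + \frac{229 - 57}{-100 + p{\left(-10 \right)}}} = \frac{8 \left(-22\right) + 43}{17 + \frac{229 - 57}{-100 - 10}} = \frac{-176 + 43}{17 + \frac{172}{-110}} = - \frac{133}{17 + 172 \left(- \frac{1}{110}\right)} = - \frac{133}{17 - \frac{86}{55}} = - \frac{133}{\frac{849}{55}} = \left(-133\right) \frac{55}{849} = - \frac{7315}{849}$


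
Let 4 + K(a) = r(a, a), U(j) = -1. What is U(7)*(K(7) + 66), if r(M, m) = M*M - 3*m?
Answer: -90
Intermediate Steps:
r(M, m) = M² - 3*m
K(a) = -4 + a² - 3*a (K(a) = -4 + (a² - 3*a) = -4 + a² - 3*a)
U(7)*(K(7) + 66) = -((-4 + 7² - 3*7) + 66) = -((-4 + 49 - 21) + 66) = -(24 + 66) = -1*90 = -90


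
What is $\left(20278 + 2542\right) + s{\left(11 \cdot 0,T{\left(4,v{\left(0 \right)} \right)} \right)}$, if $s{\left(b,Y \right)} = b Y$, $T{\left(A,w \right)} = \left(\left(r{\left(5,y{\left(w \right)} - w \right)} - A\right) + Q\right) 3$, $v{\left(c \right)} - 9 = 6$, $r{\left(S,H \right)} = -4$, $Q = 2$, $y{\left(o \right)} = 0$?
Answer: $22820$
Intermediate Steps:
$v{\left(c \right)} = 15$ ($v{\left(c \right)} = 9 + 6 = 15$)
$T{\left(A,w \right)} = -6 - 3 A$ ($T{\left(A,w \right)} = \left(\left(-4 - A\right) + 2\right) 3 = \left(-2 - A\right) 3 = -6 - 3 A$)
$s{\left(b,Y \right)} = Y b$
$\left(20278 + 2542\right) + s{\left(11 \cdot 0,T{\left(4,v{\left(0 \right)} \right)} \right)} = \left(20278 + 2542\right) + \left(-6 - 12\right) 11 \cdot 0 = 22820 + \left(-6 - 12\right) 0 = 22820 - 0 = 22820 + 0 = 22820$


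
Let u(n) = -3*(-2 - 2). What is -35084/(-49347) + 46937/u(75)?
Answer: 772207049/197388 ≈ 3912.1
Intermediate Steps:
u(n) = 12 (u(n) = -3*(-4) = 12)
-35084/(-49347) + 46937/u(75) = -35084/(-49347) + 46937/12 = -35084*(-1/49347) + 46937*(1/12) = 35084/49347 + 46937/12 = 772207049/197388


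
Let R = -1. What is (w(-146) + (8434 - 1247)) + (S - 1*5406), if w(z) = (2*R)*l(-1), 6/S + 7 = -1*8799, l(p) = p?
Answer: 7850546/4403 ≈ 1783.0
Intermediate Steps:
S = -3/4403 (S = 6/(-7 - 1*8799) = 6/(-7 - 8799) = 6/(-8806) = 6*(-1/8806) = -3/4403 ≈ -0.00068135)
w(z) = 2 (w(z) = (2*(-1))*(-1) = -2*(-1) = 2)
(w(-146) + (8434 - 1247)) + (S - 1*5406) = (2 + (8434 - 1247)) + (-3/4403 - 1*5406) = (2 + 7187) + (-3/4403 - 5406) = 7189 - 23802621/4403 = 7850546/4403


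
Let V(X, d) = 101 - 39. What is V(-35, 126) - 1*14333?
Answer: -14271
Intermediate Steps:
V(X, d) = 62
V(-35, 126) - 1*14333 = 62 - 1*14333 = 62 - 14333 = -14271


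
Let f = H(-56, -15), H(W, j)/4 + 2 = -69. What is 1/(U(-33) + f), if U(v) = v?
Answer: -1/317 ≈ -0.0031546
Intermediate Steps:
H(W, j) = -284 (H(W, j) = -8 + 4*(-69) = -8 - 276 = -284)
f = -284
1/(U(-33) + f) = 1/(-33 - 284) = 1/(-317) = -1/317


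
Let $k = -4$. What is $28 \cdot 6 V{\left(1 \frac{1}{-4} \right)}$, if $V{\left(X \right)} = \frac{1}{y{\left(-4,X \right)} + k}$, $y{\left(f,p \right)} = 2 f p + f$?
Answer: $-28$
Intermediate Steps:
$y{\left(f,p \right)} = f + 2 f p$ ($y{\left(f,p \right)} = 2 f p + f = f + 2 f p$)
$V{\left(X \right)} = \frac{1}{-8 - 8 X}$ ($V{\left(X \right)} = \frac{1}{- 4 \left(1 + 2 X\right) - 4} = \frac{1}{\left(-4 - 8 X\right) - 4} = \frac{1}{-8 - 8 X}$)
$28 \cdot 6 V{\left(1 \frac{1}{-4} \right)} = 28 \cdot 6 \left(- \frac{1}{8 + 8 \cdot 1 \frac{1}{-4}}\right) = 168 \left(- \frac{1}{8 + 8 \cdot 1 \left(- \frac{1}{4}\right)}\right) = 168 \left(- \frac{1}{8 + 8 \left(- \frac{1}{4}\right)}\right) = 168 \left(- \frac{1}{8 - 2}\right) = 168 \left(- \frac{1}{6}\right) = -28$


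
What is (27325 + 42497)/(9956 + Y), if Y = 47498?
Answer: 34911/28727 ≈ 1.2153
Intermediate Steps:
(27325 + 42497)/(9956 + Y) = (27325 + 42497)/(9956 + 47498) = 69822/57454 = 69822*(1/57454) = 34911/28727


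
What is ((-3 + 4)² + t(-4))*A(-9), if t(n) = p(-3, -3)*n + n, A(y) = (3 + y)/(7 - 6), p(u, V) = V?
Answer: -54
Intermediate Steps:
A(y) = 3 + y (A(y) = (3 + y)/1 = (3 + y)*1 = 3 + y)
t(n) = -2*n (t(n) = -3*n + n = -2*n)
((-3 + 4)² + t(-4))*A(-9) = ((-3 + 4)² - 2*(-4))*(3 - 9) = (1² + 8)*(-6) = (1 + 8)*(-6) = 9*(-6) = -54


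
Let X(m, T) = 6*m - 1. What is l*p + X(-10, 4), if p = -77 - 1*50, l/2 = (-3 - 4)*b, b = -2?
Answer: -3617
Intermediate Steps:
l = 28 (l = 2*((-3 - 4)*(-2)) = 2*(-7*(-2)) = 2*14 = 28)
X(m, T) = -1 + 6*m
p = -127 (p = -77 - 50 = -127)
l*p + X(-10, 4) = 28*(-127) + (-1 + 6*(-10)) = -3556 + (-1 - 60) = -3556 - 61 = -3617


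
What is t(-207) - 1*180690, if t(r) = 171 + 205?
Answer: -180314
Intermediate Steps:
t(r) = 376
t(-207) - 1*180690 = 376 - 1*180690 = 376 - 180690 = -180314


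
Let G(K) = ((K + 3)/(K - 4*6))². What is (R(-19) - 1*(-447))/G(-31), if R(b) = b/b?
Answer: 12100/7 ≈ 1728.6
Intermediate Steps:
R(b) = 1
G(K) = (3 + K)²/(-24 + K)² (G(K) = ((3 + K)/(K - 24))² = ((3 + K)/(-24 + K))² = (3 + K)²/(-24 + K)²)
(R(-19) - 1*(-447))/G(-31) = (1 - 1*(-447))/(((3 - 31)²/(-24 - 31)²)) = (1 + 447)/(((-28)²/(-55)²)) = 448/(((1/3025)*784)) = 448/(784/3025) = 448*(3025/784) = 12100/7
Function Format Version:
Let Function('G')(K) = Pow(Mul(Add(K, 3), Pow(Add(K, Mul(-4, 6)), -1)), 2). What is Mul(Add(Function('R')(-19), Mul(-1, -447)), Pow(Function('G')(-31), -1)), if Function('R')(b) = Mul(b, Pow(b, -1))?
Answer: Rational(12100, 7) ≈ 1728.6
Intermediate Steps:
Function('R')(b) = 1
Function('G')(K) = Mul(Pow(Add(-24, K), -2), Pow(Add(3, K), 2)) (Function('G')(K) = Pow(Mul(Add(3, K), Pow(Add(K, -24), -1)), 2) = Pow(Mul(Add(3, K), Pow(Add(-24, K), -1)), 2) = Pow(Mul(Pow(Add(-24, K), -1), Add(3, K)), 2) = Mul(Pow(Add(-24, K), -2), Pow(Add(3, K), 2)))
Mul(Add(Function('R')(-19), Mul(-1, -447)), Pow(Function('G')(-31), -1)) = Mul(Add(1, Mul(-1, -447)), Pow(Mul(Pow(Add(-24, -31), -2), Pow(Add(3, -31), 2)), -1)) = Mul(Add(1, 447), Pow(Mul(Pow(-55, -2), Pow(-28, 2)), -1)) = Mul(448, Pow(Mul(Rational(1, 3025), 784), -1)) = Mul(448, Pow(Rational(784, 3025), -1)) = Mul(448, Rational(3025, 784)) = Rational(12100, 7)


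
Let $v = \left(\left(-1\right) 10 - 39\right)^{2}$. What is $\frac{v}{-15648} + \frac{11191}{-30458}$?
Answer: $- \frac{124123213}{238303392} \approx -0.52086$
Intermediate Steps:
$v = 2401$ ($v = \left(-10 - 39\right)^{2} = \left(-49\right)^{2} = 2401$)
$\frac{v}{-15648} + \frac{11191}{-30458} = \frac{2401}{-15648} + \frac{11191}{-30458} = 2401 \left(- \frac{1}{15648}\right) + 11191 \left(- \frac{1}{30458}\right) = - \frac{2401}{15648} - \frac{11191}{30458} = - \frac{124123213}{238303392}$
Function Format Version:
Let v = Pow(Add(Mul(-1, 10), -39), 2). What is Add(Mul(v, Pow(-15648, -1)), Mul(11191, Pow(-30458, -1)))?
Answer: Rational(-124123213, 238303392) ≈ -0.52086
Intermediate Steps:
v = 2401 (v = Pow(Add(-10, -39), 2) = Pow(-49, 2) = 2401)
Add(Mul(v, Pow(-15648, -1)), Mul(11191, Pow(-30458, -1))) = Add(Mul(2401, Pow(-15648, -1)), Mul(11191, Pow(-30458, -1))) = Add(Mul(2401, Rational(-1, 15648)), Mul(11191, Rational(-1, 30458))) = Add(Rational(-2401, 15648), Rational(-11191, 30458)) = Rational(-124123213, 238303392)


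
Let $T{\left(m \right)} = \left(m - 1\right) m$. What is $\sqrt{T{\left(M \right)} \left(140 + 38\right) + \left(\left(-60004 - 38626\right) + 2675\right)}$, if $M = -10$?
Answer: $5 i \sqrt{3055} \approx 276.36 i$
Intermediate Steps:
$T{\left(m \right)} = m \left(-1 + m\right)$ ($T{\left(m \right)} = \left(-1 + m\right) m = m \left(-1 + m\right)$)
$\sqrt{T{\left(M \right)} \left(140 + 38\right) + \left(\left(-60004 - 38626\right) + 2675\right)} = \sqrt{- 10 \left(-1 - 10\right) \left(140 + 38\right) + \left(\left(-60004 - 38626\right) + 2675\right)} = \sqrt{\left(-10\right) \left(-11\right) 178 + \left(-98630 + 2675\right)} = \sqrt{110 \cdot 178 - 95955} = \sqrt{19580 - 95955} = \sqrt{-76375} = 5 i \sqrt{3055}$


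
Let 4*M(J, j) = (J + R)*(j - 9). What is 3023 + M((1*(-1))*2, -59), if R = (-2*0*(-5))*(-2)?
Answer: 3057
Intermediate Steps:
R = 0 (R = (0*(-5))*(-2) = 0*(-2) = 0)
M(J, j) = J*(-9 + j)/4 (M(J, j) = ((J + 0)*(j - 9))/4 = (J*(-9 + j))/4 = J*(-9 + j)/4)
3023 + M((1*(-1))*2, -59) = 3023 + ((1*(-1))*2)*(-9 - 59)/4 = 3023 + (¼)*(-1*2)*(-68) = 3023 + (¼)*(-2)*(-68) = 3023 + 34 = 3057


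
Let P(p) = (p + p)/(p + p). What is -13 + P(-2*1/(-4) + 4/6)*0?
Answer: -13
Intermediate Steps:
P(p) = 1 (P(p) = (2*p)/((2*p)) = (2*p)*(1/(2*p)) = 1)
-13 + P(-2*1/(-4) + 4/6)*0 = -13 + 1*0 = -13 + 0 = -13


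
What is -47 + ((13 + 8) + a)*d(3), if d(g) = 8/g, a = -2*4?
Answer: -37/3 ≈ -12.333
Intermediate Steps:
a = -8
-47 + ((13 + 8) + a)*d(3) = -47 + ((13 + 8) - 8)*(8/3) = -47 + (21 - 8)*(8*(⅓)) = -47 + 13*(8/3) = -47 + 104/3 = -37/3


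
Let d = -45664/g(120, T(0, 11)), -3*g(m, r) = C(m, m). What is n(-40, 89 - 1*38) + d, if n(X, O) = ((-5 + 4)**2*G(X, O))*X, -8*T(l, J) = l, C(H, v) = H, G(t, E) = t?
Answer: 13708/5 ≈ 2741.6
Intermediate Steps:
T(l, J) = -l/8
g(m, r) = -m/3
n(X, O) = X**2 (n(X, O) = ((-5 + 4)**2*X)*X = ((-1)**2*X)*X = (1*X)*X = X*X = X**2)
d = 5708/5 (d = -45664/((-1/3*120)) = -45664/(-40) = -45664*(-1/40) = 5708/5 ≈ 1141.6)
n(-40, 89 - 1*38) + d = (-40)**2 + 5708/5 = 1600 + 5708/5 = 13708/5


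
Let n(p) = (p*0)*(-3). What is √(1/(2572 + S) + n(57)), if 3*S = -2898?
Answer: √1606/1606 ≈ 0.024953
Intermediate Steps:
S = -966 (S = (⅓)*(-2898) = -966)
n(p) = 0 (n(p) = 0*(-3) = 0)
√(1/(2572 + S) + n(57)) = √(1/(2572 - 966) + 0) = √(1/1606 + 0) = √(1/1606) = √1606/1606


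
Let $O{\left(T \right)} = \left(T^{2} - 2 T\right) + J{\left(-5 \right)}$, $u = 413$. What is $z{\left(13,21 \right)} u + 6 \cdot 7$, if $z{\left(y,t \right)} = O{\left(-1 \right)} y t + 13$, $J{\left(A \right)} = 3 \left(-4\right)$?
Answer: $-1009330$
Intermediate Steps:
$J{\left(A \right)} = -12$
$O{\left(T \right)} = -12 + T^{2} - 2 T$ ($O{\left(T \right)} = \left(T^{2} - 2 T\right) - 12 = -12 + T^{2} - 2 T$)
$z{\left(y,t \right)} = 13 - 9 t y$ ($z{\left(y,t \right)} = \left(-12 + \left(-1\right)^{2} - -2\right) y t + 13 = \left(-12 + 1 + 2\right) y t + 13 = - 9 y t + 13 = - 9 t y + 13 = 13 - 9 t y$)
$z{\left(13,21 \right)} u + 6 \cdot 7 = \left(13 - 189 \cdot 13\right) 413 + 6 \cdot 7 = \left(13 - 2457\right) 413 + 42 = \left(-2444\right) 413 + 42 = -1009372 + 42 = -1009330$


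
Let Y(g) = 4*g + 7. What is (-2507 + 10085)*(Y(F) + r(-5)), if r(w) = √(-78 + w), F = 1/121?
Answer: 6448878/121 + 7578*I*√83 ≈ 53297.0 + 69039.0*I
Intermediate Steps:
F = 1/121 ≈ 0.0082645
Y(g) = 7 + 4*g
(-2507 + 10085)*(Y(F) + r(-5)) = (-2507 + 10085)*((7 + 4*(1/121)) + √(-78 - 5)) = 7578*((7 + 4/121) + √(-83)) = 7578*(851/121 + I*√83) = 6448878/121 + 7578*I*√83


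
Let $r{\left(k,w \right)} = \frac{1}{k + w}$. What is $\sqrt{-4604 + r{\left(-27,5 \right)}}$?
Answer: $\frac{i \sqrt{2228358}}{22} \approx 67.853 i$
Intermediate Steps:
$\sqrt{-4604 + r{\left(-27,5 \right)}} = \sqrt{-4604 + \frac{1}{-27 + 5}} = \sqrt{-4604 + \frac{1}{-22}} = \sqrt{-4604 - \frac{1}{22}} = \sqrt{- \frac{101289}{22}} = \frac{i \sqrt{2228358}}{22}$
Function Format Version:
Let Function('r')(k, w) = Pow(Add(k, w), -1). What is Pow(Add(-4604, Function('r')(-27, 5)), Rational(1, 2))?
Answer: Mul(Rational(1, 22), I, Pow(2228358, Rational(1, 2))) ≈ Mul(67.853, I)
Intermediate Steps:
Pow(Add(-4604, Function('r')(-27, 5)), Rational(1, 2)) = Pow(Add(-4604, Pow(Add(-27, 5), -1)), Rational(1, 2)) = Pow(Add(-4604, Pow(-22, -1)), Rational(1, 2)) = Pow(Add(-4604, Rational(-1, 22)), Rational(1, 2)) = Pow(Rational(-101289, 22), Rational(1, 2)) = Mul(Rational(1, 22), I, Pow(2228358, Rational(1, 2)))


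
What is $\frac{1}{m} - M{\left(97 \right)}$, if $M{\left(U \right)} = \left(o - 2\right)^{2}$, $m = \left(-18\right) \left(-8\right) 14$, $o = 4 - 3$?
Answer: $- \frac{2015}{2016} \approx -0.9995$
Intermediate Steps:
$o = 1$ ($o = 4 - 3 = 1$)
$m = 2016$ ($m = 144 \cdot 14 = 2016$)
$M{\left(U \right)} = 1$ ($M{\left(U \right)} = \left(1 - 2\right)^{2} = \left(-1\right)^{2} = 1$)
$\frac{1}{m} - M{\left(97 \right)} = \frac{1}{2016} - 1 = - \frac{2015}{2016}$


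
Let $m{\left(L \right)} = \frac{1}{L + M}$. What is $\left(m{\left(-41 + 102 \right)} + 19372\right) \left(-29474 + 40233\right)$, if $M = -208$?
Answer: $\frac{4376888771}{21} \approx 2.0842 \cdot 10^{8}$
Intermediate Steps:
$m{\left(L \right)} = \frac{1}{-208 + L}$ ($m{\left(L \right)} = \frac{1}{L - 208} = \frac{1}{-208 + L}$)
$\left(m{\left(-41 + 102 \right)} + 19372\right) \left(-29474 + 40233\right) = \left(\frac{1}{-208 + \left(-41 + 102\right)} + 19372\right) \left(-29474 + 40233\right) = \left(\frac{1}{-208 + 61} + 19372\right) 10759 = \left(\frac{1}{-147} + 19372\right) 10759 = \left(- \frac{1}{147} + 19372\right) 10759 = \frac{2847683}{147} \cdot 10759 = \frac{4376888771}{21}$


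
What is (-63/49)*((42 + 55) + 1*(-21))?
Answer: -684/7 ≈ -97.714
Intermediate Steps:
(-63/49)*((42 + 55) + 1*(-21)) = (-63*1/49)*(97 - 21) = -9/7*76 = -684/7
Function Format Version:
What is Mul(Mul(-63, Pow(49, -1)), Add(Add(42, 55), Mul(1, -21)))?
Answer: Rational(-684, 7) ≈ -97.714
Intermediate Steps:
Mul(Mul(-63, Pow(49, -1)), Add(Add(42, 55), Mul(1, -21))) = Mul(Mul(-63, Rational(1, 49)), Add(97, -21)) = Mul(Rational(-9, 7), 76) = Rational(-684, 7)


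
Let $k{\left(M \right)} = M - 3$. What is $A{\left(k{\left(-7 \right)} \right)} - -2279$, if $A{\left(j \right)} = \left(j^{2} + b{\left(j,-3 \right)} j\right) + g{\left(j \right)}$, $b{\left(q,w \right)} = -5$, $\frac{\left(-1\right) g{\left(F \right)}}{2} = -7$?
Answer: $2443$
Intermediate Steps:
$g{\left(F \right)} = 14$ ($g{\left(F \right)} = \left(-2\right) \left(-7\right) = 14$)
$k{\left(M \right)} = -3 + M$
$A{\left(j \right)} = 14 + j^{2} - 5 j$ ($A{\left(j \right)} = \left(j^{2} - 5 j\right) + 14 = 14 + j^{2} - 5 j$)
$A{\left(k{\left(-7 \right)} \right)} - -2279 = \left(14 + \left(-3 - 7\right)^{2} - 5 \left(-3 - 7\right)\right) - -2279 = \left(14 + \left(-10\right)^{2} - -50\right) + 2279 = \left(14 + 100 + 50\right) + 2279 = 164 + 2279 = 2443$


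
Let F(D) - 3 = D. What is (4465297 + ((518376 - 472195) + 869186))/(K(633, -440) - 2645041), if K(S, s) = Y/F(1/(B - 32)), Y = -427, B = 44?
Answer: -199084568/97871641 ≈ -2.0341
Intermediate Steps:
F(D) = 3 + D
K(S, s) = -5124/37 (K(S, s) = -427/(3 + 1/(44 - 32)) = -427/(3 + 1/12) = -427/37/12 = -427*12/37 = -5124/37)
(4465297 + ((518376 - 472195) + 869186))/(K(633, -440) - 2645041) = (4465297 + ((518376 - 472195) + 869186))/(-5124/37 - 2645041) = (4465297 + (46181 + 869186))/(-97871641/37) = (4465297 + 915367)*(-37/97871641) = 5380664*(-37/97871641) = -199084568/97871641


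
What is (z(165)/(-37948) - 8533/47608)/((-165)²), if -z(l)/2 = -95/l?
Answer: -242898829/36889093315800 ≈ -6.5846e-6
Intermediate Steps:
z(l) = 190/l (z(l) = -(-190)/l = 190/l)
(z(165)/(-37948) - 8533/47608)/((-165)²) = ((190/165)/(-37948) - 8533/47608)/((-165)²) = ((190*(1/165))*(-1/37948) - 8533*1/47608)/27225 = ((38/33)*(-1/37948) - 8533/47608)*(1/27225) = (-19/626142 - 8533/47608)*(1/27225) = -242898829/1354971288*1/27225 = -242898829/36889093315800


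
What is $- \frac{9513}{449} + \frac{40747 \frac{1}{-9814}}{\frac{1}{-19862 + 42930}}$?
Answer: $- \frac{30152265499}{314749} \approx -95798.0$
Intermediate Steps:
$- \frac{9513}{449} + \frac{40747 \frac{1}{-9814}}{\frac{1}{-19862 + 42930}} = \left(-9513\right) \frac{1}{449} + \frac{40747 \left(- \frac{1}{9814}\right)}{\frac{1}{23068}} = - \frac{9513}{449} - \frac{5821 \frac{1}{\frac{1}{23068}}}{1402} = - \frac{9513}{449} - \frac{67139414}{701} = - \frac{30152265499}{314749}$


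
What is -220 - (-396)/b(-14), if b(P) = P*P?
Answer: -10681/49 ≈ -217.98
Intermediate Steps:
b(P) = P²
-220 - (-396)/b(-14) = -220 - (-396)/((-14)²) = -220 - (-396)/196 = -220 - 1*(-99/49) = -220 + 99/49 = -10681/49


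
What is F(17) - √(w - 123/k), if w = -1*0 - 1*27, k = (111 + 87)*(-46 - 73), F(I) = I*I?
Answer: 289 - I*√1665181518/7854 ≈ 289.0 - 5.1956*I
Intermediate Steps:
F(I) = I²
k = -23562 (k = 198*(-119) = -23562)
w = -27 (w = 0 - 27 = -27)
F(17) - √(w - 123/k) = 17² - √(-27 - 123/(-23562)) = 289 - √(-27 - 123*(-1/23562)) = 289 - √(-27 + 41/7854) = 289 - √(-212017/7854) = 289 - I*√1665181518/7854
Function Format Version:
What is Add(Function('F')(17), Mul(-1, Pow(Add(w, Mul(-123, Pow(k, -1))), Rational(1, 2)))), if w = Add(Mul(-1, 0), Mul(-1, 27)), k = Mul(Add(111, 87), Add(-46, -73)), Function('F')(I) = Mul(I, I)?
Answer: Add(289, Mul(Rational(-1, 7854), I, Pow(1665181518, Rational(1, 2)))) ≈ Add(289.00, Mul(-5.1956, I))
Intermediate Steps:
Function('F')(I) = Pow(I, 2)
k = -23562 (k = Mul(198, -119) = -23562)
w = -27 (w = Add(0, -27) = -27)
Add(Function('F')(17), Mul(-1, Pow(Add(w, Mul(-123, Pow(k, -1))), Rational(1, 2)))) = Add(Pow(17, 2), Mul(-1, Pow(Add(-27, Mul(-123, Pow(-23562, -1))), Rational(1, 2)))) = Add(289, Mul(-1, Pow(Add(-27, Mul(-123, Rational(-1, 23562))), Rational(1, 2)))) = Add(289, Mul(-1, Pow(Add(-27, Rational(41, 7854)), Rational(1, 2)))) = Add(289, Mul(-1, Pow(Rational(-212017, 7854), Rational(1, 2)))) = Add(289, Mul(-1, Mul(Rational(1, 7854), I, Pow(1665181518, Rational(1, 2))))) = Add(289, Mul(Rational(-1, 7854), I, Pow(1665181518, Rational(1, 2))))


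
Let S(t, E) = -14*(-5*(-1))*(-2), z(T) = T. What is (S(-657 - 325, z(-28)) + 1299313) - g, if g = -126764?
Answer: 1426217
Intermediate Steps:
S(t, E) = 140 (S(t, E) = -70*(-2) = -14*(-10) = 140)
(S(-657 - 325, z(-28)) + 1299313) - g = (140 + 1299313) - 1*(-126764) = 1299453 + 126764 = 1426217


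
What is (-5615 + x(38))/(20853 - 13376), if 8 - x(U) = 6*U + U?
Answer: -5873/7477 ≈ -0.78548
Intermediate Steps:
x(U) = 8 - 7*U (x(U) = 8 - (6*U + U) = 8 - 7*U)
(-5615 + x(38))/(20853 - 13376) = (-5615 + (8 - 7*38))/(20853 - 13376) = (-5615 + (8 - 266))/7477 = (-5615 - 258)*(1/7477) = -5873*1/7477 = -5873/7477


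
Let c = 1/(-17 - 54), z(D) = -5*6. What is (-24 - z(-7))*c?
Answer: -6/71 ≈ -0.084507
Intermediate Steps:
z(D) = -30
c = -1/71 (c = 1/(-71) = -1/71 ≈ -0.014085)
(-24 - z(-7))*c = (-24 - 1*(-30))*(-1/71) = (-24 + 30)*(-1/71) = 6*(-1/71) = -6/71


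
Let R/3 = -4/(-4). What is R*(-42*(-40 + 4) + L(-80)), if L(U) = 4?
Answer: 4548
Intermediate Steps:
R = 3 (R = 3*(-4/(-4)) = 3*(-4*(-¼)) = 3*1 = 3)
R*(-42*(-40 + 4) + L(-80)) = 3*(-42*(-40 + 4) + 4) = 3*(-42*(-36) + 4) = 3*(1512 + 4) = 3*1516 = 4548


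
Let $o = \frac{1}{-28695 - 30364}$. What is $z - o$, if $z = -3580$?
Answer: $- \frac{211431219}{59059} \approx -3580.0$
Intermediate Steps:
$o = - \frac{1}{59059}$ ($o = \frac{1}{-59059} = - \frac{1}{59059} \approx -1.6932 \cdot 10^{-5}$)
$z - o = -3580 - - \frac{1}{59059} = -3580 + \frac{1}{59059} = - \frac{211431219}{59059}$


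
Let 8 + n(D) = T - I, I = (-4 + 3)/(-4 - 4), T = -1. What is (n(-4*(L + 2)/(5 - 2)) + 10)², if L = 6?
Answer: 49/64 ≈ 0.76563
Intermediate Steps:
I = ⅛ (I = -1/(-8) = -1*(-⅛) = ⅛ ≈ 0.12500)
n(D) = -73/8 (n(D) = -8 + (-1 - 1*⅛) = -8 + (-1 - ⅛) = -8 - 9/8 = -73/8)
(n(-4*(L + 2)/(5 - 2)) + 10)² = (-73/8 + 10)² = (7/8)² = 49/64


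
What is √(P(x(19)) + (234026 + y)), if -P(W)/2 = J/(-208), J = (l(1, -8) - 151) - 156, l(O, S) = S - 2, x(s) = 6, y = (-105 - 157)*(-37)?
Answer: √659010638/52 ≈ 493.68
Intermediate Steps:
y = 9694 (y = -262*(-37) = 9694)
l(O, S) = -2 + S
J = -317 (J = ((-2 - 8) - 151) - 156 = (-10 - 151) - 156 = -161 - 156 = -317)
P(W) = -317/104 (P(W) = -(-634)/(-208) = -(-634)*(-1)/208 = -2*317/208 = -317/104)
√(P(x(19)) + (234026 + y)) = √(-317/104 + (234026 + 9694)) = √(-317/104 + 243720) = √(25346563/104) = √659010638/52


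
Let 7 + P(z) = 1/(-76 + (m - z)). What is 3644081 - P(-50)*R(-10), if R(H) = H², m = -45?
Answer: 258779551/71 ≈ 3.6448e+6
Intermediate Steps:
P(z) = -7 + 1/(-121 - z) (P(z) = -7 + 1/(-76 + (-45 - z)) = -7 + 1/(-121 - z))
3644081 - P(-50)*R(-10) = 3644081 - (-848 - 7*(-50))/(121 - 50)*(-10)² = 3644081 - (-848 + 350)/71*100 = 3644081 - (1/71)*(-498)*100 = 3644081 - (-498)*100/71 = 3644081 - 1*(-49800/71) = 3644081 + 49800/71 = 258779551/71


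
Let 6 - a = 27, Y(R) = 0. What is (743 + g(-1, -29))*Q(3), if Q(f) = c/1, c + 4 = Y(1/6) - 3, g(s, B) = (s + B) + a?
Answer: -4844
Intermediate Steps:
a = -21 (a = 6 - 1*27 = 6 - 27 = -21)
g(s, B) = -21 + B + s (g(s, B) = (s + B) - 21 = (B + s) - 21 = -21 + B + s)
c = -7 (c = -4 + (0 - 3) = -4 - 3 = -7)
Q(f) = -7 (Q(f) = -7/1 = -7*1 = -7)
(743 + g(-1, -29))*Q(3) = (743 + (-21 - 29 - 1))*(-7) = (743 - 51)*(-7) = 692*(-7) = -4844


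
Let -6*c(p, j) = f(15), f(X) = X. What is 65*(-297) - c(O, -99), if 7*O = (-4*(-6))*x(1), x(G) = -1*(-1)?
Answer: -38605/2 ≈ -19303.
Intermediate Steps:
x(G) = 1
O = 24/7 (O = (-4*(-6)*1)/7 = (24*1)/7 = (1/7)*24 = 24/7 ≈ 3.4286)
c(p, j) = -5/2 (c(p, j) = -1/6*15 = -5/2)
65*(-297) - c(O, -99) = 65*(-297) - 1*(-5/2) = -19305 + 5/2 = -38605/2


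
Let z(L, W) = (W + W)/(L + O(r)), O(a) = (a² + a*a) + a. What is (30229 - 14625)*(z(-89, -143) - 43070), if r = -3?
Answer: -24864146988/37 ≈ -6.7200e+8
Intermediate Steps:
O(a) = a + 2*a² (O(a) = (a² + a²) + a = 2*a² + a = a + 2*a²)
z(L, W) = 2*W/(15 + L) (z(L, W) = (W + W)/(L - 3*(1 + 2*(-3))) = (2*W)/(L - 3*(1 - 6)) = (2*W)/(L - 3*(-5)) = (2*W)/(L + 15) = (2*W)/(15 + L) = 2*W/(15 + L))
(30229 - 14625)*(z(-89, -143) - 43070) = (30229 - 14625)*(2*(-143)/(15 - 89) - 43070) = 15604*(2*(-143)/(-74) - 43070) = 15604*(2*(-143)*(-1/74) - 43070) = 15604*(143/37 - 43070) = 15604*(-1593447/37) = -24864146988/37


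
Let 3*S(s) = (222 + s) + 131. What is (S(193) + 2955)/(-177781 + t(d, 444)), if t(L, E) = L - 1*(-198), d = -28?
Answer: -3137/177611 ≈ -0.017662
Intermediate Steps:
t(L, E) = 198 + L (t(L, E) = L + 198 = 198 + L)
S(s) = 353/3 + s/3 (S(s) = ((222 + s) + 131)/3 = (353 + s)/3 = 353/3 + s/3)
(S(193) + 2955)/(-177781 + t(d, 444)) = ((353/3 + (⅓)*193) + 2955)/(-177781 + (198 - 28)) = ((353/3 + 193/3) + 2955)/(-177781 + 170) = (182 + 2955)/(-177611) = 3137*(-1/177611) = -3137/177611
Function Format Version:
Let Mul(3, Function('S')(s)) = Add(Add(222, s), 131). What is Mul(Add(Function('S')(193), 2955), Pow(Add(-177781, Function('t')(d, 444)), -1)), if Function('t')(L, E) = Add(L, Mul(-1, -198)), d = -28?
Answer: Rational(-3137, 177611) ≈ -0.017662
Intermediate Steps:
Function('t')(L, E) = Add(198, L) (Function('t')(L, E) = Add(L, 198) = Add(198, L))
Function('S')(s) = Add(Rational(353, 3), Mul(Rational(1, 3), s)) (Function('S')(s) = Mul(Rational(1, 3), Add(Add(222, s), 131)) = Mul(Rational(1, 3), Add(353, s)) = Add(Rational(353, 3), Mul(Rational(1, 3), s)))
Mul(Add(Function('S')(193), 2955), Pow(Add(-177781, Function('t')(d, 444)), -1)) = Mul(Add(Add(Rational(353, 3), Mul(Rational(1, 3), 193)), 2955), Pow(Add(-177781, Add(198, -28)), -1)) = Mul(Add(Add(Rational(353, 3), Rational(193, 3)), 2955), Pow(Add(-177781, 170), -1)) = Mul(Add(182, 2955), Pow(-177611, -1)) = Mul(3137, Rational(-1, 177611)) = Rational(-3137, 177611)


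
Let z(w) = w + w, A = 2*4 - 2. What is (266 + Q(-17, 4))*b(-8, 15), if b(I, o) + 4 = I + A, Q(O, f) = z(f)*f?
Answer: -1788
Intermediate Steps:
A = 6 (A = 8 - 2 = 6)
z(w) = 2*w
Q(O, f) = 2*f² (Q(O, f) = (2*f)*f = 2*f²)
b(I, o) = 2 + I (b(I, o) = -4 + (I + 6) = -4 + (6 + I) = 2 + I)
(266 + Q(-17, 4))*b(-8, 15) = (266 + 2*4²)*(2 - 8) = (266 + 2*16)*(-6) = (266 + 32)*(-6) = 298*(-6) = -1788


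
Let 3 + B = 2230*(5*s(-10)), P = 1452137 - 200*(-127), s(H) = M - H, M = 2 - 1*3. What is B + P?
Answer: 1577884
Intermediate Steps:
M = -1 (M = 2 - 3 = -1)
s(H) = -1 - H
P = 1477537 (P = 1452137 + 25400 = 1477537)
B = 100347 (B = -3 + 2230*(5*(-1 - 1*(-10))) = -3 + 2230*(5*(-1 + 10)) = -3 + 2230*(5*9) = -3 + 2230*45 = -3 + 100350 = 100347)
B + P = 100347 + 1477537 = 1577884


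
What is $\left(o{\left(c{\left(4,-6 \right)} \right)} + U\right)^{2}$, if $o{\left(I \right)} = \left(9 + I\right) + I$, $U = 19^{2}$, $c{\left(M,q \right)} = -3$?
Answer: $132496$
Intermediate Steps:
$U = 361$
$o{\left(I \right)} = 9 + 2 I$
$\left(o{\left(c{\left(4,-6 \right)} \right)} + U\right)^{2} = \left(\left(9 + 2 \left(-3\right)\right) + 361\right)^{2} = \left(\left(9 - 6\right) + 361\right)^{2} = \left(3 + 361\right)^{2} = 364^{2} = 132496$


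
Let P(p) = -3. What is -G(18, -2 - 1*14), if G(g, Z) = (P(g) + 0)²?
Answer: -9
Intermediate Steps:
G(g, Z) = 9 (G(g, Z) = (-3 + 0)² = (-3)² = 9)
-G(18, -2 - 1*14) = -1*9 = -9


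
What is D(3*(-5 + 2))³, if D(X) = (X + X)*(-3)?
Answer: 157464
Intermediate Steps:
D(X) = -6*X (D(X) = (2*X)*(-3) = -6*X)
D(3*(-5 + 2))³ = (-18*(-5 + 2))³ = (-18*(-3))³ = (-6*(-9))³ = 54³ = 157464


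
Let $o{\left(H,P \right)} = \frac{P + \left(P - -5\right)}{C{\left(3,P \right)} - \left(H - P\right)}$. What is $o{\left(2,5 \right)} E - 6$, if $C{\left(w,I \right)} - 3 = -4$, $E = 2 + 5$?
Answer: $\frac{93}{2} \approx 46.5$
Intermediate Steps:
$E = 7$
$C{\left(w,I \right)} = -1$ ($C{\left(w,I \right)} = 3 - 4 = -1$)
$o{\left(H,P \right)} = \frac{5 + 2 P}{-1 + P - H}$ ($o{\left(H,P \right)} = \frac{P + \left(P - -5\right)}{-1 - \left(H - P\right)} = \frac{P + \left(P + 5\right)}{-1 + P - H} = \frac{P + \left(5 + P\right)}{-1 + P - H} = \frac{5 + 2 P}{-1 + P - H}$)
$o{\left(2,5 \right)} E - 6 = \frac{-5 - 10}{1 + 2 - 5} \cdot 7 - 6 = \frac{1}{-2} \left(-15\right) 7 - 6 = \left(- \frac{1}{2}\right) \left(-15\right) 7 - 6 = \frac{15}{2} \cdot 7 - 6 = \frac{105}{2} - 6 = \frac{93}{2}$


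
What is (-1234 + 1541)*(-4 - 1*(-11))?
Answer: 2149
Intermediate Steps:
(-1234 + 1541)*(-4 - 1*(-11)) = 307*(-4 + 11) = 307*7 = 2149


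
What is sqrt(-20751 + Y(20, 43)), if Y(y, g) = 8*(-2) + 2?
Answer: I*sqrt(20765) ≈ 144.1*I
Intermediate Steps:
Y(y, g) = -14 (Y(y, g) = -16 + 2 = -14)
sqrt(-20751 + Y(20, 43)) = sqrt(-20751 - 14) = sqrt(-20765) = I*sqrt(20765)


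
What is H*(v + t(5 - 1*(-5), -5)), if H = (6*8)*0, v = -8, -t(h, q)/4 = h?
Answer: 0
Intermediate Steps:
t(h, q) = -4*h
H = 0 (H = 48*0 = 0)
H*(v + t(5 - 1*(-5), -5)) = 0*(-8 - 4*(5 - 1*(-5))) = 0*(-8 - 4*(5 + 5)) = 0*(-8 - 4*10) = 0*(-8 - 40) = 0*(-48) = 0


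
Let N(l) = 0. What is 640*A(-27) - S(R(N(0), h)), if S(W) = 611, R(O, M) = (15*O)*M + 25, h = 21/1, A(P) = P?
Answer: -17891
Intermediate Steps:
h = 21 (h = 21*1 = 21)
R(O, M) = 25 + 15*M*O (R(O, M) = 15*M*O + 25 = 25 + 15*M*O)
640*A(-27) - S(R(N(0), h)) = 640*(-27) - 1*611 = -17280 - 611 = -17891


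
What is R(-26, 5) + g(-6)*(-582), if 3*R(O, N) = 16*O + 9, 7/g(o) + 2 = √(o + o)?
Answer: 4483/12 + 2037*I*√3/4 ≈ 373.58 + 882.05*I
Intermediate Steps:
g(o) = 7/(-2 + √2*√o) (g(o) = 7/(-2 + √(o + o)) = 7/(-2 + √(2*o)) = 7/(-2 + √2*√o))
R(O, N) = 3 + 16*O/3 (R(O, N) = (16*O + 9)/3 = (9 + 16*O)/3 = 3 + 16*O/3)
R(-26, 5) + g(-6)*(-582) = (3 + (16/3)*(-26)) + (7/(-2 + √2*√(-6)))*(-582) = (3 - 416/3) + (7/(-2 + √2*(I*√6)))*(-582) = -407/3 + (7/(-2 + 2*I*√3))*(-582) = -407/3 - 4074/(-2 + 2*I*√3)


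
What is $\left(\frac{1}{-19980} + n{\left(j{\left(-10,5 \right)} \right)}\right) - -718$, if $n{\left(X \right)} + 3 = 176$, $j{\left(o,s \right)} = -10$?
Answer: $\frac{17802179}{19980} \approx 891.0$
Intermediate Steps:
$n{\left(X \right)} = 173$ ($n{\left(X \right)} = -3 + 176 = 173$)
$\left(\frac{1}{-19980} + n{\left(j{\left(-10,5 \right)} \right)}\right) - -718 = \left(\frac{1}{-19980} + 173\right) - -718 = \left(- \frac{1}{19980} + 173\right) + \left(-683 + 1401\right) = \frac{3456539}{19980} + 718 = \frac{17802179}{19980}$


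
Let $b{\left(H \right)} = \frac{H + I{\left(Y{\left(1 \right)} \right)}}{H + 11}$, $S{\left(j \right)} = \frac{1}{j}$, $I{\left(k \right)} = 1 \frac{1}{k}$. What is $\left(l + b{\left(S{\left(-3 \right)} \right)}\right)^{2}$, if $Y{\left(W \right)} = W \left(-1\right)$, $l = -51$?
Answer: $\frac{167281}{64} \approx 2613.8$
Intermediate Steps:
$Y{\left(W \right)} = - W$
$I{\left(k \right)} = \frac{1}{k}$
$b{\left(H \right)} = \frac{-1 + H}{11 + H}$ ($b{\left(H \right)} = \frac{H + \frac{1}{\left(-1\right) 1}}{H + 11} = \frac{H + \frac{1}{-1}}{11 + H} = \frac{H - 1}{11 + H} = \frac{-1 + H}{11 + H}$)
$\left(l + b{\left(S{\left(-3 \right)} \right)}\right)^{2} = \left(-51 + \frac{-1 + \frac{1}{-3}}{11 + \frac{1}{-3}}\right)^{2} = \left(-51 + \frac{-1 - \frac{1}{3}}{11 - \frac{1}{3}}\right)^{2} = \left(-51 + \frac{1}{\frac{32}{3}} \left(- \frac{4}{3}\right)\right)^{2} = \left(-51 + \frac{3}{32} \left(- \frac{4}{3}\right)\right)^{2} = \left(-51 - \frac{1}{8}\right)^{2} = \left(- \frac{409}{8}\right)^{2} = \frac{167281}{64}$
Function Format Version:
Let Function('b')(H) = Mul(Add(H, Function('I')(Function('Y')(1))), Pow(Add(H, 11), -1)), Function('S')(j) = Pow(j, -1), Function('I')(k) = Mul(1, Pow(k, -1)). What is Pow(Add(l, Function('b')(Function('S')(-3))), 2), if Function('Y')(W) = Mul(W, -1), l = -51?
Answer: Rational(167281, 64) ≈ 2613.8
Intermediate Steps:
Function('Y')(W) = Mul(-1, W)
Function('I')(k) = Pow(k, -1)
Function('b')(H) = Mul(Pow(Add(11, H), -1), Add(-1, H)) (Function('b')(H) = Mul(Add(H, Pow(Mul(-1, 1), -1)), Pow(Add(H, 11), -1)) = Mul(Add(H, Pow(-1, -1)), Pow(Add(11, H), -1)) = Mul(Add(H, -1), Pow(Add(11, H), -1)) = Mul(Add(-1, H), Pow(Add(11, H), -1)) = Mul(Pow(Add(11, H), -1), Add(-1, H)))
Pow(Add(l, Function('b')(Function('S')(-3))), 2) = Pow(Add(-51, Mul(Pow(Add(11, Pow(-3, -1)), -1), Add(-1, Pow(-3, -1)))), 2) = Pow(Add(-51, Mul(Pow(Add(11, Rational(-1, 3)), -1), Add(-1, Rational(-1, 3)))), 2) = Pow(Add(-51, Mul(Pow(Rational(32, 3), -1), Rational(-4, 3))), 2) = Pow(Add(-51, Mul(Rational(3, 32), Rational(-4, 3))), 2) = Pow(Add(-51, Rational(-1, 8)), 2) = Pow(Rational(-409, 8), 2) = Rational(167281, 64)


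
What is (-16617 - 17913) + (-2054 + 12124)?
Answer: -24460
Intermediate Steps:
(-16617 - 17913) + (-2054 + 12124) = -34530 + 10070 = -24460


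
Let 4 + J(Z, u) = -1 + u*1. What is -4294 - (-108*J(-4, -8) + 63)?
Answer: -5761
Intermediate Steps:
J(Z, u) = -5 + u (J(Z, u) = -4 + (-1 + u*1) = -4 + (-1 + u) = -5 + u)
-4294 - (-108*J(-4, -8) + 63) = -4294 - (-108*(-5 - 8) + 63) = -4294 - (-108*(-13) + 63) = -4294 - (1404 + 63) = -4294 - 1*1467 = -4294 - 1467 = -5761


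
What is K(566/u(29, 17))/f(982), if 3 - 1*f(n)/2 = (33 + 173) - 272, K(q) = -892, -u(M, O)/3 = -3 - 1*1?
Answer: -446/69 ≈ -6.4638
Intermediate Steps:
u(M, O) = 12 (u(M, O) = -3*(-3 - 1*1) = -3*(-3 - 1) = -3*(-4) = 12)
f(n) = 138 (f(n) = 6 - 2*((33 + 173) - 272) = 6 - 2*(206 - 272) = 6 - 2*(-66) = 6 + 132 = 138)
K(566/u(29, 17))/f(982) = -892/138 = -892*1/138 = -446/69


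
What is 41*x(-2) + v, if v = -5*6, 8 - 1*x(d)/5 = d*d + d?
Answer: 1200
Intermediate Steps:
x(d) = 40 - 5*d - 5*d**2 (x(d) = 40 - 5*(d*d + d) = 40 - 5*(d**2 + d) = 40 - 5*(d + d**2) = 40 + (-5*d - 5*d**2) = 40 - 5*d - 5*d**2)
v = -30
41*x(-2) + v = 41*(40 - 5*(-2) - 5*(-2)**2) - 30 = 41*(40 + 10 - 5*4) - 30 = 41*(40 + 10 - 20) - 30 = 41*30 - 30 = 1230 - 30 = 1200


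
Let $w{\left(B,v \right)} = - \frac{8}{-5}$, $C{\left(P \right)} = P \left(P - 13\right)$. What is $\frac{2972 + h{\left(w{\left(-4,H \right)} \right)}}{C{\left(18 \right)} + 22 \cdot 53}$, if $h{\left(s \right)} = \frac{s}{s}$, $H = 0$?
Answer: $\frac{2973}{1256} \approx 2.367$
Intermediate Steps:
$C{\left(P \right)} = P \left(-13 + P\right)$
$w{\left(B,v \right)} = \frac{8}{5}$ ($w{\left(B,v \right)} = \left(-8\right) \left(- \frac{1}{5}\right) = \frac{8}{5}$)
$h{\left(s \right)} = 1$
$\frac{2972 + h{\left(w{\left(-4,H \right)} \right)}}{C{\left(18 \right)} + 22 \cdot 53} = \frac{2972 + 1}{18 \left(-13 + 18\right) + 22 \cdot 53} = \frac{2973}{18 \cdot 5 + 1166} = \frac{2973}{90 + 1166} = \frac{2973}{1256}$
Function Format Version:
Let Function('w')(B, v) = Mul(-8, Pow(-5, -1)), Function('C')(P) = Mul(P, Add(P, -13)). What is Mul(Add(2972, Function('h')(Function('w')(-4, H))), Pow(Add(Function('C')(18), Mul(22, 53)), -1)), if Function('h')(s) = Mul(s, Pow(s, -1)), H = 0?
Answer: Rational(2973, 1256) ≈ 2.3670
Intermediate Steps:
Function('C')(P) = Mul(P, Add(-13, P))
Function('w')(B, v) = Rational(8, 5) (Function('w')(B, v) = Mul(-8, Rational(-1, 5)) = Rational(8, 5))
Function('h')(s) = 1
Mul(Add(2972, Function('h')(Function('w')(-4, H))), Pow(Add(Function('C')(18), Mul(22, 53)), -1)) = Mul(Add(2972, 1), Pow(Add(Mul(18, Add(-13, 18)), Mul(22, 53)), -1)) = Mul(2973, Pow(Add(Mul(18, 5), 1166), -1)) = Mul(2973, Pow(Add(90, 1166), -1)) = Mul(2973, Pow(1256, -1)) = Mul(2973, Rational(1, 1256)) = Rational(2973, 1256)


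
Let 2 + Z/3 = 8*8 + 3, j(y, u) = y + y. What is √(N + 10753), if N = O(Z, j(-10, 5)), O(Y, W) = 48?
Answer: √10801 ≈ 103.93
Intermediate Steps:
j(y, u) = 2*y
Z = 195 (Z = -6 + 3*(8*8 + 3) = -6 + 3*(64 + 3) = -6 + 3*67 = -6 + 201 = 195)
N = 48
√(N + 10753) = √(48 + 10753) = √10801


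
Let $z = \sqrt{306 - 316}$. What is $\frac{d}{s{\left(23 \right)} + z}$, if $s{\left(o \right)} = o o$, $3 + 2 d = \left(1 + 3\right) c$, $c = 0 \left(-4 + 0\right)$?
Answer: $- \frac{1587}{559702} + \frac{3 i \sqrt{10}}{559702} \approx -0.0028354 + 1.695 \cdot 10^{-5} i$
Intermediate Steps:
$c = 0$ ($c = 0 \left(-4\right) = 0$)
$z = i \sqrt{10}$ ($z = \sqrt{-10} = i \sqrt{10} \approx 3.1623 i$)
$d = - \frac{3}{2}$ ($d = - \frac{3}{2} + \frac{\left(1 + 3\right) 0}{2} = - \frac{3}{2} + \frac{4 \cdot 0}{2} = - \frac{3}{2} + \frac{1}{2} \cdot 0 = - \frac{3}{2} + 0 = - \frac{3}{2} \approx -1.5$)
$s{\left(o \right)} = o^{2}$
$\frac{d}{s{\left(23 \right)} + z} = - \frac{3}{2 \left(23^{2} + i \sqrt{10}\right)} = - \frac{3}{2 \left(529 + i \sqrt{10}\right)}$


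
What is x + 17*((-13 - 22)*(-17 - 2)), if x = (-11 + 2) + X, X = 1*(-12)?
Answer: 11284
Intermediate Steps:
X = -12
x = -21 (x = (-11 + 2) - 12 = -9 - 12 = -21)
x + 17*((-13 - 22)*(-17 - 2)) = -21 + 17*((-13 - 22)*(-17 - 2)) = -21 + 17*(-35*(-19)) = -21 + 17*665 = -21 + 11305 = 11284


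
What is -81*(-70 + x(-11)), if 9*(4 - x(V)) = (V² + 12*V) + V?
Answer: 5148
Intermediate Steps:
x(V) = 4 - 13*V/9 - V²/9 (x(V) = 4 - ((V² + 12*V) + V)/9 = 4 - (V² + 13*V)/9 = 4 + (-13*V/9 - V²/9) = 4 - 13*V/9 - V²/9)
-81*(-70 + x(-11)) = -81*(-70 + (4 - 13/9*(-11) - ⅑*(-11)²)) = -81*(-70 + (4 + 143/9 - ⅑*121)) = -81*(-70 + (4 + 143/9 - 121/9)) = -81*(-70 + 58/9) = -81*(-572/9) = 5148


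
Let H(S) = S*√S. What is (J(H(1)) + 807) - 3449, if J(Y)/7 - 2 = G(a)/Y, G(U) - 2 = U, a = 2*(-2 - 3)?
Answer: -2684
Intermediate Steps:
a = -10 (a = 2*(-5) = -10)
H(S) = S^(3/2)
G(U) = 2 + U
J(Y) = 14 - 56/Y (J(Y) = 14 + 7*((2 - 10)/Y) = 14 + 7*(-8/Y) = 14 - 56/Y)
(J(H(1)) + 807) - 3449 = ((14 - 56/(1^(3/2))) + 807) - 3449 = ((14 - 56/1) + 807) - 3449 = ((14 - 56*1) + 807) - 3449 = ((14 - 56) + 807) - 3449 = (-42 + 807) - 3449 = 765 - 3449 = -2684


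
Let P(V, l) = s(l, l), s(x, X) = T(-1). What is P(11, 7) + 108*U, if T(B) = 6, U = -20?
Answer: -2154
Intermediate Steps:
s(x, X) = 6
P(V, l) = 6
P(11, 7) + 108*U = 6 + 108*(-20) = 6 - 2160 = -2154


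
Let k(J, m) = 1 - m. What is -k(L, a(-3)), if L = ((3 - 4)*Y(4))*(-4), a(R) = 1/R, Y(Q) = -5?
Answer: -4/3 ≈ -1.3333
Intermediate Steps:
L = -20 (L = ((3 - 4)*(-5))*(-4) = -1*(-5)*(-4) = 5*(-4) = -20)
-k(L, a(-3)) = -(1 - 1/(-3)) = -(1 - 1*(-⅓)) = -(1 + ⅓) = -1*4/3 = -4/3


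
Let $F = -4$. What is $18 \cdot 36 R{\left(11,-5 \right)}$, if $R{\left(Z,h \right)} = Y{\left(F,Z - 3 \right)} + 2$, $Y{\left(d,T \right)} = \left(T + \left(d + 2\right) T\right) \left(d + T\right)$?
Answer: $-19440$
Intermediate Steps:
$Y{\left(d,T \right)} = \left(T + d\right) \left(T + T \left(2 + d\right)\right)$ ($Y{\left(d,T \right)} = \left(T + \left(2 + d\right) T\right) \left(T + d\right) = \left(T + T \left(2 + d\right)\right) \left(T + d\right) = \left(T + d\right) \left(T + T \left(2 + d\right)\right)$)
$R{\left(Z,h \right)} = 2 + \left(-3 + Z\right) \left(7 - Z\right)$ ($R{\left(Z,h \right)} = \left(Z - 3\right) \left(\left(-4\right)^{2} + 3 \left(Z - 3\right) + 3 \left(-4\right) + \left(Z - 3\right) \left(-4\right)\right) + 2 = \left(-3 + Z\right) \left(16 + 3 \left(-3 + Z\right) - 12 + \left(-3 + Z\right) \left(-4\right)\right) + 2 = \left(-3 + Z\right) \left(16 + \left(-9 + 3 Z\right) - 12 - \left(-12 + 4 Z\right)\right) + 2 = \left(-3 + Z\right) \left(7 - Z\right) + 2 = 2 + \left(-3 + Z\right) \left(7 - Z\right)$)
$18 \cdot 36 R{\left(11,-5 \right)} = 18 \cdot 36 \left(2 + \left(-3 + 11\right) \left(7 - 11\right)\right) = 648 \left(2 + 8 \left(7 - 11\right)\right) = 648 \left(2 + 8 \left(-4\right)\right) = 648 \left(2 - 32\right) = 648 \left(-30\right) = -19440$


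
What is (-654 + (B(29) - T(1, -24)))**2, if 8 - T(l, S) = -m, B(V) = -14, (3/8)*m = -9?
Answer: 425104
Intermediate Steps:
m = -24 (m = (8/3)*(-9) = -24)
T(l, S) = -16 (T(l, S) = 8 - (-1)*(-24) = 8 - 1*24 = 8 - 24 = -16)
(-654 + (B(29) - T(1, -24)))**2 = (-654 + (-14 - 1*(-16)))**2 = (-654 + (-14 + 16))**2 = (-654 + 2)**2 = (-652)**2 = 425104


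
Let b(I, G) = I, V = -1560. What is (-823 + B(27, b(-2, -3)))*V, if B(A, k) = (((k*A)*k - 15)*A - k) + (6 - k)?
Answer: -2648880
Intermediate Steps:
B(A, k) = 6 - 2*k + A*(-15 + A*k²) (B(A, k) = (((A*k)*k - 15)*A - k) + (6 - k) = ((A*k² - 15)*A - k) + (6 - k) = ((-15 + A*k²)*A - k) + (6 - k) = (A*(-15 + A*k²) - k) + (6 - k) = (-k + A*(-15 + A*k²)) + (6 - k) = 6 - 2*k + A*(-15 + A*k²))
(-823 + B(27, b(-2, -3)))*V = (-823 + (6 - 15*27 - 2*(-2) + 27²*(-2)²))*(-1560) = (-823 + (6 - 405 + 4 + 729*4))*(-1560) = (-823 + (6 - 405 + 4 + 2916))*(-1560) = (-823 + 2521)*(-1560) = 1698*(-1560) = -2648880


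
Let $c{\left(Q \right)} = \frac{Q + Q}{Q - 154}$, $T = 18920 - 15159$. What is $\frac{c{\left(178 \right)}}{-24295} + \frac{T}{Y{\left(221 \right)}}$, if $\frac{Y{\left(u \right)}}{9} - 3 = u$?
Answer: $\frac{91343591}{48978720} \approx 1.865$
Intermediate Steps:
$T = 3761$ ($T = 18920 - 15159 = 3761$)
$Y{\left(u \right)} = 27 + 9 u$
$c{\left(Q \right)} = \frac{2 Q}{-154 + Q}$
$\frac{c{\left(178 \right)}}{-24295} + \frac{T}{Y{\left(221 \right)}} = \frac{2 \cdot 178 \frac{1}{-154 + 178}}{-24295} + \frac{3761}{27 + 9 \cdot 221} = 2 \cdot 178 \cdot \frac{1}{24} \left(- \frac{1}{24295}\right) + \frac{3761}{27 + 1989} = 2 \cdot 178 \cdot \frac{1}{24} \left(- \frac{1}{24295}\right) + \frac{3761}{2016} = \frac{89}{6} \left(- \frac{1}{24295}\right) + 3761 \cdot \frac{1}{2016} = - \frac{89}{145770} + \frac{3761}{2016} = \frac{91343591}{48978720}$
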